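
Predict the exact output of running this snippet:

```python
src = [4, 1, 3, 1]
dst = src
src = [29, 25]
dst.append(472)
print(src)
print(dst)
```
[29, 25]
[4, 1, 3, 1, 472]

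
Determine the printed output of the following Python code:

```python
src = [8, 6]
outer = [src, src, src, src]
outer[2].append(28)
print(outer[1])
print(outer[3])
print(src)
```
[8, 6, 28]
[8, 6, 28]
[8, 6, 28]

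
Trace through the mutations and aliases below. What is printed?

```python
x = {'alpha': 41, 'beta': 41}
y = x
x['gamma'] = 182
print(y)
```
{'alpha': 41, 'beta': 41, 'gamma': 182}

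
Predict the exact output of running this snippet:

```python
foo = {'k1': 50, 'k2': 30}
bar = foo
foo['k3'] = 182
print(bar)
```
{'k1': 50, 'k2': 30, 'k3': 182}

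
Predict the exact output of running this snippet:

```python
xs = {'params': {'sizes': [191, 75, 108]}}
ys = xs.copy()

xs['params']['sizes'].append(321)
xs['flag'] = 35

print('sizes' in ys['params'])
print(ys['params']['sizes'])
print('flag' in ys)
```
True
[191, 75, 108, 321]
False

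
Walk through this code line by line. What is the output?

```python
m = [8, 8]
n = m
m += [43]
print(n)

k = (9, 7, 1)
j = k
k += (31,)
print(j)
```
[8, 8, 43]
(9, 7, 1)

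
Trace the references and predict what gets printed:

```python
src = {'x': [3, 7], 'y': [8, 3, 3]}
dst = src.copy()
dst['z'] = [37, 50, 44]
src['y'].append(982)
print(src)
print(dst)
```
{'x': [3, 7], 'y': [8, 3, 3, 982]}
{'x': [3, 7], 'y': [8, 3, 3, 982], 'z': [37, 50, 44]}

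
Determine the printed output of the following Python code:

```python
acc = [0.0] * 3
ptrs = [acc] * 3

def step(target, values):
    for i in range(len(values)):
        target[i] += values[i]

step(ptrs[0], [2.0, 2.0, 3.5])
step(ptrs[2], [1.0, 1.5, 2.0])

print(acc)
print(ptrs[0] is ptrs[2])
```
[3.0, 3.5, 5.5]
True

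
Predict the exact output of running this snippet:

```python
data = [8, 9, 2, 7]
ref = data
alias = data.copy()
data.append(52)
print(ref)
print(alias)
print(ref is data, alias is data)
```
[8, 9, 2, 7, 52]
[8, 9, 2, 7]
True False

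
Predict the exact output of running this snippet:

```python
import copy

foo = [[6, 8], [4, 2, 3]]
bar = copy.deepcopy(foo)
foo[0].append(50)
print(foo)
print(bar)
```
[[6, 8, 50], [4, 2, 3]]
[[6, 8], [4, 2, 3]]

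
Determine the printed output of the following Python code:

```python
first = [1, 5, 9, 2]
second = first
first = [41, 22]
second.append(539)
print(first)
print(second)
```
[41, 22]
[1, 5, 9, 2, 539]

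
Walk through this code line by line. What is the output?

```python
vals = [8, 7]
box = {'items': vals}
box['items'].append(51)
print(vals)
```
[8, 7, 51]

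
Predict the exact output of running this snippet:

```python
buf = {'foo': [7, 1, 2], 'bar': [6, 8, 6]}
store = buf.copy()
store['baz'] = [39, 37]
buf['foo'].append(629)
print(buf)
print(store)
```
{'foo': [7, 1, 2, 629], 'bar': [6, 8, 6]}
{'foo': [7, 1, 2, 629], 'bar': [6, 8, 6], 'baz': [39, 37]}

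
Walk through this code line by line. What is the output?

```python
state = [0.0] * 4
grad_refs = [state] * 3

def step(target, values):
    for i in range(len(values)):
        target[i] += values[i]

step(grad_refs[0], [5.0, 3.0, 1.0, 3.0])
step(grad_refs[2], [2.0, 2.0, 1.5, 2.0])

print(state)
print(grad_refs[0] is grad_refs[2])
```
[7.0, 5.0, 2.5, 5.0]
True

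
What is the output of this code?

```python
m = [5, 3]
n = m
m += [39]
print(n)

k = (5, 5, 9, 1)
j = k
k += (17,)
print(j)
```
[5, 3, 39]
(5, 5, 9, 1)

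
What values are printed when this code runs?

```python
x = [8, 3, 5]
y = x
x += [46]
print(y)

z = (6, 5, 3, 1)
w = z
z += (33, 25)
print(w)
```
[8, 3, 5, 46]
(6, 5, 3, 1)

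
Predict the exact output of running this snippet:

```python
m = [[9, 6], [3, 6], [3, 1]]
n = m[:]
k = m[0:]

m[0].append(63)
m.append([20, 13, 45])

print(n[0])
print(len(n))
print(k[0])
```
[9, 6, 63]
3
[9, 6, 63]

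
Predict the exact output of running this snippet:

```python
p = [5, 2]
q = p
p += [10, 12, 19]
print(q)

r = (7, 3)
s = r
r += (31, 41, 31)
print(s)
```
[5, 2, 10, 12, 19]
(7, 3)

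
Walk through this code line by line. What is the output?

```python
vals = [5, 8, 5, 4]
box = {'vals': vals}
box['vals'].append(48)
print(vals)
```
[5, 8, 5, 4, 48]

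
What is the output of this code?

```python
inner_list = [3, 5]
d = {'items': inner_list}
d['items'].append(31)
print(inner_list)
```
[3, 5, 31]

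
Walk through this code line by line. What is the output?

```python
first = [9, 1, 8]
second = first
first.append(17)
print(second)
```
[9, 1, 8, 17]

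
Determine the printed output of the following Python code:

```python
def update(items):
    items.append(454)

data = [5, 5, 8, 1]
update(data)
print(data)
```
[5, 5, 8, 1, 454]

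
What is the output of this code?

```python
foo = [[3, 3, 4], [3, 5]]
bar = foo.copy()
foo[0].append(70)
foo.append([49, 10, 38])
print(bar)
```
[[3, 3, 4, 70], [3, 5]]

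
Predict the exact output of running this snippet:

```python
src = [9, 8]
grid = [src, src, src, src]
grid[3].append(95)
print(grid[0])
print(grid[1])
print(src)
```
[9, 8, 95]
[9, 8, 95]
[9, 8, 95]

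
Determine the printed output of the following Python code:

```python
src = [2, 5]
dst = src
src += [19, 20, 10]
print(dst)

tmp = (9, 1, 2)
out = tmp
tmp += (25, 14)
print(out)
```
[2, 5, 19, 20, 10]
(9, 1, 2)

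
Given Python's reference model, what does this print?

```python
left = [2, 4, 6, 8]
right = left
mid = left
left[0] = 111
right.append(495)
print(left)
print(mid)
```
[111, 4, 6, 8, 495]
[111, 4, 6, 8, 495]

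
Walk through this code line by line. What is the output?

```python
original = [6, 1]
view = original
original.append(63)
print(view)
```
[6, 1, 63]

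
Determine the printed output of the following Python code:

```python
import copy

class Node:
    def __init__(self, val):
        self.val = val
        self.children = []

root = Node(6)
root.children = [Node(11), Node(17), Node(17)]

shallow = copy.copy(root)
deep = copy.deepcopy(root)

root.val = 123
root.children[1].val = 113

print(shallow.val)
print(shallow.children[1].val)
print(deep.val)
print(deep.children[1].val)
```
6
113
6
17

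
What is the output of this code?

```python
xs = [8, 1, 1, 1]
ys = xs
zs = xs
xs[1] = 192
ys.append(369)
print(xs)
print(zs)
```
[8, 192, 1, 1, 369]
[8, 192, 1, 1, 369]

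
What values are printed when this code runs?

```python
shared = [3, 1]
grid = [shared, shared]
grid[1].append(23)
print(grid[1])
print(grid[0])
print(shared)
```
[3, 1, 23]
[3, 1, 23]
[3, 1, 23]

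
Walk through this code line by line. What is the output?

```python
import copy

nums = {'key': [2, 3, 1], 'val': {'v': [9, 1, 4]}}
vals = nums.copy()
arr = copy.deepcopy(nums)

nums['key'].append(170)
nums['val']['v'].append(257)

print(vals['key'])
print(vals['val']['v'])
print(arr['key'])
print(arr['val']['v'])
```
[2, 3, 1, 170]
[9, 1, 4, 257]
[2, 3, 1]
[9, 1, 4]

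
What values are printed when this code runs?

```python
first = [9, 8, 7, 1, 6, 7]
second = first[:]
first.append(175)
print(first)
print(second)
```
[9, 8, 7, 1, 6, 7, 175]
[9, 8, 7, 1, 6, 7]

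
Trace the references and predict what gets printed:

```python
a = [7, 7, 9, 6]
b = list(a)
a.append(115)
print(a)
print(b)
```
[7, 7, 9, 6, 115]
[7, 7, 9, 6]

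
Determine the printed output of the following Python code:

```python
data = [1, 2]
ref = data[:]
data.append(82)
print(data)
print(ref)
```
[1, 2, 82]
[1, 2]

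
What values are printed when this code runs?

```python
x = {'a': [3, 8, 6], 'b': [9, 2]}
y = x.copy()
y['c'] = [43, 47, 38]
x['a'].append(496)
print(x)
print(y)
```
{'a': [3, 8, 6, 496], 'b': [9, 2]}
{'a': [3, 8, 6, 496], 'b': [9, 2], 'c': [43, 47, 38]}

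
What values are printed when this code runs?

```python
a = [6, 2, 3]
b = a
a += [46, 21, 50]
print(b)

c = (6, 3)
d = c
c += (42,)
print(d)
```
[6, 2, 3, 46, 21, 50]
(6, 3)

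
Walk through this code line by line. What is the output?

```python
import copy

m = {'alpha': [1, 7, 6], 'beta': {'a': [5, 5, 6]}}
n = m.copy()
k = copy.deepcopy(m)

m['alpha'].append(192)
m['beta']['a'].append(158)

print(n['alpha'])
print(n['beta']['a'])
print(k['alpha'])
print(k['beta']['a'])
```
[1, 7, 6, 192]
[5, 5, 6, 158]
[1, 7, 6]
[5, 5, 6]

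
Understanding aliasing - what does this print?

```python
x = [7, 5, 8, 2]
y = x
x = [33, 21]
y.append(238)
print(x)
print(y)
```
[33, 21]
[7, 5, 8, 2, 238]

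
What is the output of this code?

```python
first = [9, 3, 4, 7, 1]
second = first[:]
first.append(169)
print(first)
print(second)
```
[9, 3, 4, 7, 1, 169]
[9, 3, 4, 7, 1]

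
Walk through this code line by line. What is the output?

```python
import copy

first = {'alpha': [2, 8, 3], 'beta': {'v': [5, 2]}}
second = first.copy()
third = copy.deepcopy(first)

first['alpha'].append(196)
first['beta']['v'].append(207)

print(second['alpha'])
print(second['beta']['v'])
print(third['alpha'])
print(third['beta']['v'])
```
[2, 8, 3, 196]
[5, 2, 207]
[2, 8, 3]
[5, 2]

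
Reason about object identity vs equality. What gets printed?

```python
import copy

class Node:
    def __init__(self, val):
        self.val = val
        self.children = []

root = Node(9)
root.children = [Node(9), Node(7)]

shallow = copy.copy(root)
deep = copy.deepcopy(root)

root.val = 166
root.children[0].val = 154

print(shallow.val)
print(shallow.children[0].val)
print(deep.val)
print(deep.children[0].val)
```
9
154
9
9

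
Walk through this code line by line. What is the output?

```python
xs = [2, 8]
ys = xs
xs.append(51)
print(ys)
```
[2, 8, 51]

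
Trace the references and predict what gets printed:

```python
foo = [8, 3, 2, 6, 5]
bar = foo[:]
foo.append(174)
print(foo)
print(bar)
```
[8, 3, 2, 6, 5, 174]
[8, 3, 2, 6, 5]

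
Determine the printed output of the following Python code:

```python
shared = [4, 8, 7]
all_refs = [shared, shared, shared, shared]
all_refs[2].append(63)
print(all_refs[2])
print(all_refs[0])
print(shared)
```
[4, 8, 7, 63]
[4, 8, 7, 63]
[4, 8, 7, 63]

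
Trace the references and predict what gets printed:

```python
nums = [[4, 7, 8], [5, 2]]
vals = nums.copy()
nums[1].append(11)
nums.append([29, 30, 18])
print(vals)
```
[[4, 7, 8], [5, 2, 11]]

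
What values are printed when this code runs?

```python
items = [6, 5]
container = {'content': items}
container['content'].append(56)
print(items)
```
[6, 5, 56]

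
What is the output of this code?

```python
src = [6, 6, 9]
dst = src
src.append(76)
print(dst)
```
[6, 6, 9, 76]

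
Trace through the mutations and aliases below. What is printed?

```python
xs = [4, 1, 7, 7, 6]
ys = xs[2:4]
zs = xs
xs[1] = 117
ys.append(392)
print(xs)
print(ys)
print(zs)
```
[4, 117, 7, 7, 6]
[7, 7, 392]
[4, 117, 7, 7, 6]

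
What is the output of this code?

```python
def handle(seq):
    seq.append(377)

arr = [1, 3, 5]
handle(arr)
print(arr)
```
[1, 3, 5, 377]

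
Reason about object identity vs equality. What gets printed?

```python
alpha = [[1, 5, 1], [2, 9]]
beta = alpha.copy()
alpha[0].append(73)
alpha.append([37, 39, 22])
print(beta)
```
[[1, 5, 1, 73], [2, 9]]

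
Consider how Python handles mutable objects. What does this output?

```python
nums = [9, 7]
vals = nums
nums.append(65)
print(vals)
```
[9, 7, 65]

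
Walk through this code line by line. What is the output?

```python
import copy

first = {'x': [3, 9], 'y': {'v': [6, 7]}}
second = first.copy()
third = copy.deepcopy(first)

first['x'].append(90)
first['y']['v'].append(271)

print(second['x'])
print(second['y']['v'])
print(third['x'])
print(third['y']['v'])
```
[3, 9, 90]
[6, 7, 271]
[3, 9]
[6, 7]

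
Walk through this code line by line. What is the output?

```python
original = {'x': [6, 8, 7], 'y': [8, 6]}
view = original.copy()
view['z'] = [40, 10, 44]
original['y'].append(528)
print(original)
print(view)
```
{'x': [6, 8, 7], 'y': [8, 6, 528]}
{'x': [6, 8, 7], 'y': [8, 6, 528], 'z': [40, 10, 44]}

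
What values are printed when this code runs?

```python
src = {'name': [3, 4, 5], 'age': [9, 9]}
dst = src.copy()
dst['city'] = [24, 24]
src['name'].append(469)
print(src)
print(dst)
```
{'name': [3, 4, 5, 469], 'age': [9, 9]}
{'name': [3, 4, 5, 469], 'age': [9, 9], 'city': [24, 24]}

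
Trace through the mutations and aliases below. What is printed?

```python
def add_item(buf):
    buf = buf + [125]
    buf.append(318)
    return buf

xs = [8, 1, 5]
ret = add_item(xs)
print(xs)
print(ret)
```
[8, 1, 5]
[8, 1, 5, 125, 318]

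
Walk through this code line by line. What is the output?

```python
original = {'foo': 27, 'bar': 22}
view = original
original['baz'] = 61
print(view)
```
{'foo': 27, 'bar': 22, 'baz': 61}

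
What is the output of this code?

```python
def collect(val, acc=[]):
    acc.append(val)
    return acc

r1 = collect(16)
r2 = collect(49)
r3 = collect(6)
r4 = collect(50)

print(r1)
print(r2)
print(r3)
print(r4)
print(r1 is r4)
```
[16, 49, 6, 50]
[16, 49, 6, 50]
[16, 49, 6, 50]
[16, 49, 6, 50]
True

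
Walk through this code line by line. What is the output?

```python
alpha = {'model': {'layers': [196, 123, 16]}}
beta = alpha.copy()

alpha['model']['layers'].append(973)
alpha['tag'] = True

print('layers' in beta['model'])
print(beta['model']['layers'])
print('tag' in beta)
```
True
[196, 123, 16, 973]
False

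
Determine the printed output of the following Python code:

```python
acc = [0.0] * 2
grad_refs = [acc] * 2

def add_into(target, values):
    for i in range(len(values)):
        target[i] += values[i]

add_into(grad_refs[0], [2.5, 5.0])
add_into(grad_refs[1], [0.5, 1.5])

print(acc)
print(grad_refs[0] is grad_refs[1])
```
[3.0, 6.5]
True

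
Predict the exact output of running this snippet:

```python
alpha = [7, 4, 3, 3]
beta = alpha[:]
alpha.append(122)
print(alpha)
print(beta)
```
[7, 4, 3, 3, 122]
[7, 4, 3, 3]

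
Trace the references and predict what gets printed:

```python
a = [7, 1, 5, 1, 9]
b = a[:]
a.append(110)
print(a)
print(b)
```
[7, 1, 5, 1, 9, 110]
[7, 1, 5, 1, 9]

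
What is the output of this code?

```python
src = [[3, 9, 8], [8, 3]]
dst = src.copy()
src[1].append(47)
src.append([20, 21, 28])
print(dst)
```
[[3, 9, 8], [8, 3, 47]]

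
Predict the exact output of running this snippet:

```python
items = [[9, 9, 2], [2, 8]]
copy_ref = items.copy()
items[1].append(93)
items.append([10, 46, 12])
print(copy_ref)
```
[[9, 9, 2], [2, 8, 93]]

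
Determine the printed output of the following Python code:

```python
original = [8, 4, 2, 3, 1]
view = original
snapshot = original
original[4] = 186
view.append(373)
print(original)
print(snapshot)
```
[8, 4, 2, 3, 186, 373]
[8, 4, 2, 3, 186, 373]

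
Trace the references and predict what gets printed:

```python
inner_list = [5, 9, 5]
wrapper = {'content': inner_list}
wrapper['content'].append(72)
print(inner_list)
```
[5, 9, 5, 72]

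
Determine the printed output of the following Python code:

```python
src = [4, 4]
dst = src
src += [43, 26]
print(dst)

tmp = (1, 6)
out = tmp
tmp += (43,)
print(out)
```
[4, 4, 43, 26]
(1, 6)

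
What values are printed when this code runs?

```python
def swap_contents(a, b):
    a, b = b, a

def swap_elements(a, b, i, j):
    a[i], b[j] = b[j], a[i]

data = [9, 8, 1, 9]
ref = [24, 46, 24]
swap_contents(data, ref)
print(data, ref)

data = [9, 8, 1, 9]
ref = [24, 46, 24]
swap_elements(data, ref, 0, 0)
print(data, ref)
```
[9, 8, 1, 9] [24, 46, 24]
[24, 8, 1, 9] [9, 46, 24]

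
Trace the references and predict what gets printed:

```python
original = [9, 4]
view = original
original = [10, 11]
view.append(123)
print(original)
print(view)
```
[10, 11]
[9, 4, 123]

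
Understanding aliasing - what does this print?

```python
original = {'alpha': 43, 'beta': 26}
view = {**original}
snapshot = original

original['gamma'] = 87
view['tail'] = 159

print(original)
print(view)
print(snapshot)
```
{'alpha': 43, 'beta': 26, 'gamma': 87}
{'alpha': 43, 'beta': 26, 'tail': 159}
{'alpha': 43, 'beta': 26, 'gamma': 87}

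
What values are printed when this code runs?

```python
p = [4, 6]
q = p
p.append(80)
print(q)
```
[4, 6, 80]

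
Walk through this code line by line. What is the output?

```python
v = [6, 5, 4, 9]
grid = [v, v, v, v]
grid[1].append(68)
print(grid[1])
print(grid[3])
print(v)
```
[6, 5, 4, 9, 68]
[6, 5, 4, 9, 68]
[6, 5, 4, 9, 68]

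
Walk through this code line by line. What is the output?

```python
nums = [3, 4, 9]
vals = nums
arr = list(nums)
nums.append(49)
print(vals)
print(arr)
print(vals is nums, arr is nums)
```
[3, 4, 9, 49]
[3, 4, 9]
True False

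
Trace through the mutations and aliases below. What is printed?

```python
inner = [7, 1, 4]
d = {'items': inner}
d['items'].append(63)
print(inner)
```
[7, 1, 4, 63]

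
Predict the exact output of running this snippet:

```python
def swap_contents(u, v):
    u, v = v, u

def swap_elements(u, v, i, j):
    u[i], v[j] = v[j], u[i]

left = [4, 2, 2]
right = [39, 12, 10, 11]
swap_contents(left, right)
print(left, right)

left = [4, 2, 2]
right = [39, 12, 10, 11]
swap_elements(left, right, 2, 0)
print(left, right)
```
[4, 2, 2] [39, 12, 10, 11]
[4, 2, 39] [2, 12, 10, 11]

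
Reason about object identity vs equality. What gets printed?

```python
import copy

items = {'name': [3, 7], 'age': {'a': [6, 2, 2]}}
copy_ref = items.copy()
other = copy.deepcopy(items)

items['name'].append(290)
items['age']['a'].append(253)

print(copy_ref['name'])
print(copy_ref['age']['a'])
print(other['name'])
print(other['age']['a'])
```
[3, 7, 290]
[6, 2, 2, 253]
[3, 7]
[6, 2, 2]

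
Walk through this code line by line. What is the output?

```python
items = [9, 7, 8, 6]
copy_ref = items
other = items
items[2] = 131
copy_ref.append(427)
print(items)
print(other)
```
[9, 7, 131, 6, 427]
[9, 7, 131, 6, 427]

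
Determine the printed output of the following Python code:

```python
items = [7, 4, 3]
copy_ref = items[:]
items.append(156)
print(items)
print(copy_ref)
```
[7, 4, 3, 156]
[7, 4, 3]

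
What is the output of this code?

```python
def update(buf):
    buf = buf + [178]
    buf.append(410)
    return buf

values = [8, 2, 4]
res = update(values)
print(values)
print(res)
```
[8, 2, 4]
[8, 2, 4, 178, 410]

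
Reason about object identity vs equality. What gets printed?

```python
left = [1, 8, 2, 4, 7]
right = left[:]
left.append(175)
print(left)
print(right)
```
[1, 8, 2, 4, 7, 175]
[1, 8, 2, 4, 7]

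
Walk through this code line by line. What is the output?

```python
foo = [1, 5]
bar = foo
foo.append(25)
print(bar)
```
[1, 5, 25]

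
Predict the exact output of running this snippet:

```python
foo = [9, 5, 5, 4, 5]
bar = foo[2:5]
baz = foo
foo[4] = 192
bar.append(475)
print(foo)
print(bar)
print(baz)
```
[9, 5, 5, 4, 192]
[5, 4, 5, 475]
[9, 5, 5, 4, 192]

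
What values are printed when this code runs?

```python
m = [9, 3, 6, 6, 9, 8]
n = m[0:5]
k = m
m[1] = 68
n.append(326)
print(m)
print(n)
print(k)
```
[9, 68, 6, 6, 9, 8]
[9, 3, 6, 6, 9, 326]
[9, 68, 6, 6, 9, 8]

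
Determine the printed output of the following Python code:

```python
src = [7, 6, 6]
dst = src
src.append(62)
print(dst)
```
[7, 6, 6, 62]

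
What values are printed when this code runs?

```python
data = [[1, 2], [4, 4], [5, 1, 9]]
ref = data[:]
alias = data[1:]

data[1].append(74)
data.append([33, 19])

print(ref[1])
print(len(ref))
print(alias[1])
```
[4, 4, 74]
3
[5, 1, 9]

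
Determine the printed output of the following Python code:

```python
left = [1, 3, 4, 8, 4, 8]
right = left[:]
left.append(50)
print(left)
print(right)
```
[1, 3, 4, 8, 4, 8, 50]
[1, 3, 4, 8, 4, 8]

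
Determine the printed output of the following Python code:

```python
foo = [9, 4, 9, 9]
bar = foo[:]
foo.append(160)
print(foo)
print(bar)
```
[9, 4, 9, 9, 160]
[9, 4, 9, 9]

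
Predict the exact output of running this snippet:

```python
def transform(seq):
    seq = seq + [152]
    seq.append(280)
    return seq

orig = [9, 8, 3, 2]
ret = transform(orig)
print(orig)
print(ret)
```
[9, 8, 3, 2]
[9, 8, 3, 2, 152, 280]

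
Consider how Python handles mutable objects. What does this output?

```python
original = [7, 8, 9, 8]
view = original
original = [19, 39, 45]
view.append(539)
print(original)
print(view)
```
[19, 39, 45]
[7, 8, 9, 8, 539]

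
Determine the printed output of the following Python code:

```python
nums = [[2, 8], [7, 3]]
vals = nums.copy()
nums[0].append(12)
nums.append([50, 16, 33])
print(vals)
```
[[2, 8, 12], [7, 3]]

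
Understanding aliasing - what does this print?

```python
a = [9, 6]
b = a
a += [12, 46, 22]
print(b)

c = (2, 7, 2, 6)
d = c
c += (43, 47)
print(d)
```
[9, 6, 12, 46, 22]
(2, 7, 2, 6)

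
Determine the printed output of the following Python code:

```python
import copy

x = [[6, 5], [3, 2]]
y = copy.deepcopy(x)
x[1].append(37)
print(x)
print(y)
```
[[6, 5], [3, 2, 37]]
[[6, 5], [3, 2]]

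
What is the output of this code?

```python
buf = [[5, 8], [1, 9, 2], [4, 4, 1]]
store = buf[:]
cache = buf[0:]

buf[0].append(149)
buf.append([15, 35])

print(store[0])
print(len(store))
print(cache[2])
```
[5, 8, 149]
3
[4, 4, 1]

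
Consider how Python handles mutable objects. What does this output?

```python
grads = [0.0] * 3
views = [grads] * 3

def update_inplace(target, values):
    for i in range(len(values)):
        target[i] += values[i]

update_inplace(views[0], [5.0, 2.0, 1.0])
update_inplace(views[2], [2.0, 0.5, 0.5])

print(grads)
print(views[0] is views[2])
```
[7.0, 2.5, 1.5]
True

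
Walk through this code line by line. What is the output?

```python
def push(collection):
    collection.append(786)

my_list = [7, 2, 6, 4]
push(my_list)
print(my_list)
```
[7, 2, 6, 4, 786]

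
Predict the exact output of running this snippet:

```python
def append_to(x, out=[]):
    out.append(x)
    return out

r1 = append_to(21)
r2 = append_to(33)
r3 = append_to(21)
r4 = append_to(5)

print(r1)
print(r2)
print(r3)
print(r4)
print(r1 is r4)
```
[21, 33, 21, 5]
[21, 33, 21, 5]
[21, 33, 21, 5]
[21, 33, 21, 5]
True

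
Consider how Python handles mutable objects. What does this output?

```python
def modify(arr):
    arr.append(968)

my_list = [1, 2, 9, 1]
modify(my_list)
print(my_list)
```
[1, 2, 9, 1, 968]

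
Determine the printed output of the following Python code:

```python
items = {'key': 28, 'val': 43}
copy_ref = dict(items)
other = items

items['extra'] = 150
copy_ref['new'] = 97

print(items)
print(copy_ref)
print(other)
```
{'key': 28, 'val': 43, 'extra': 150}
{'key': 28, 'val': 43, 'new': 97}
{'key': 28, 'val': 43, 'extra': 150}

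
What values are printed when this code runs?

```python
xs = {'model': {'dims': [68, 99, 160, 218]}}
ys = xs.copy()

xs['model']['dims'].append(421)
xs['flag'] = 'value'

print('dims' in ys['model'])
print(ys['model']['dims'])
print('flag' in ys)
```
True
[68, 99, 160, 218, 421]
False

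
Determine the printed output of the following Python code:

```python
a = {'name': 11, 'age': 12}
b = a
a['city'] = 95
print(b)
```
{'name': 11, 'age': 12, 'city': 95}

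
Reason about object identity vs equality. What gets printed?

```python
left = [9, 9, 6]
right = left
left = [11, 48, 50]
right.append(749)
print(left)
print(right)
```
[11, 48, 50]
[9, 9, 6, 749]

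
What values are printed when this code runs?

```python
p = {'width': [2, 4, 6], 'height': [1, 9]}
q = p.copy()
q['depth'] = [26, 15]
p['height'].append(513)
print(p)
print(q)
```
{'width': [2, 4, 6], 'height': [1, 9, 513]}
{'width': [2, 4, 6], 'height': [1, 9, 513], 'depth': [26, 15]}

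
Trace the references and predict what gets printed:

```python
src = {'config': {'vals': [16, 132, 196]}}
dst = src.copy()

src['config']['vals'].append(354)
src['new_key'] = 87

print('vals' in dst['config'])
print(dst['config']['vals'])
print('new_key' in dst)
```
True
[16, 132, 196, 354]
False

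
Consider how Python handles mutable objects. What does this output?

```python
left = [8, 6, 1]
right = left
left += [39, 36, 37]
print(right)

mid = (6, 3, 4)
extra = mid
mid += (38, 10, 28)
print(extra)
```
[8, 6, 1, 39, 36, 37]
(6, 3, 4)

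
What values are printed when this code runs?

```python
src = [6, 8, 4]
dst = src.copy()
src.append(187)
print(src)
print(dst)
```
[6, 8, 4, 187]
[6, 8, 4]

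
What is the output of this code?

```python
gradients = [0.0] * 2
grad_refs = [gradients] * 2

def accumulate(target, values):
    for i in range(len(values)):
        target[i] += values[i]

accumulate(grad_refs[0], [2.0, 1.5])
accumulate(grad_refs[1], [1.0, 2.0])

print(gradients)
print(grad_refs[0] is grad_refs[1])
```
[3.0, 3.5]
True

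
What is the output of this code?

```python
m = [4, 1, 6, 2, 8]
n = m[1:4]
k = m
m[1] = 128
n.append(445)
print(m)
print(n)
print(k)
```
[4, 128, 6, 2, 8]
[1, 6, 2, 445]
[4, 128, 6, 2, 8]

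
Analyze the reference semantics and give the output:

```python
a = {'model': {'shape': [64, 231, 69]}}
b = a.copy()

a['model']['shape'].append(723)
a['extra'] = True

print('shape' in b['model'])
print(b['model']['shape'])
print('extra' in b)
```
True
[64, 231, 69, 723]
False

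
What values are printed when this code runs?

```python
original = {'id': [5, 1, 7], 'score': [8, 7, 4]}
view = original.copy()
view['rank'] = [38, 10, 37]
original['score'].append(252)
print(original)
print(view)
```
{'id': [5, 1, 7], 'score': [8, 7, 4, 252]}
{'id': [5, 1, 7], 'score': [8, 7, 4, 252], 'rank': [38, 10, 37]}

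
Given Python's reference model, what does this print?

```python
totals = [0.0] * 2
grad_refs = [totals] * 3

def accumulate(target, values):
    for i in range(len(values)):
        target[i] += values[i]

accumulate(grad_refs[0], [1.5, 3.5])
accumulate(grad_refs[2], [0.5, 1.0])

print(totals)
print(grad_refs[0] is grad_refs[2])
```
[2.0, 4.5]
True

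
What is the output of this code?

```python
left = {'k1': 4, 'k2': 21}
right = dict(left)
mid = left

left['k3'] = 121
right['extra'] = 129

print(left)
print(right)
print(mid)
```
{'k1': 4, 'k2': 21, 'k3': 121}
{'k1': 4, 'k2': 21, 'extra': 129}
{'k1': 4, 'k2': 21, 'k3': 121}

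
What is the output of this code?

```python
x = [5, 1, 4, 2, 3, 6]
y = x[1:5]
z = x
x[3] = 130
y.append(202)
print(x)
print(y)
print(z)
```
[5, 1, 4, 130, 3, 6]
[1, 4, 2, 3, 202]
[5, 1, 4, 130, 3, 6]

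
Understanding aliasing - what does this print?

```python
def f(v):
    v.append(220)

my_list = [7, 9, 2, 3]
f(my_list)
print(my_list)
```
[7, 9, 2, 3, 220]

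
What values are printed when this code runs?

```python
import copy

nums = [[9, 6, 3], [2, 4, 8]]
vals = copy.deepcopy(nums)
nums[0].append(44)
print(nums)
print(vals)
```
[[9, 6, 3, 44], [2, 4, 8]]
[[9, 6, 3], [2, 4, 8]]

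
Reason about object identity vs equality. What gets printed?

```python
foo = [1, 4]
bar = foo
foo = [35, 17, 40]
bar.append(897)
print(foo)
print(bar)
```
[35, 17, 40]
[1, 4, 897]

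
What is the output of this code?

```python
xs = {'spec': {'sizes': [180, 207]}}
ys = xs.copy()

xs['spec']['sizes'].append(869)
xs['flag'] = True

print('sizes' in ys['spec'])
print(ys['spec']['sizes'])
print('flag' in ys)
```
True
[180, 207, 869]
False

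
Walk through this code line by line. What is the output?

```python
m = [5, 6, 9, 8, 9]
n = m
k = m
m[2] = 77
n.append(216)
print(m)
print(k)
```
[5, 6, 77, 8, 9, 216]
[5, 6, 77, 8, 9, 216]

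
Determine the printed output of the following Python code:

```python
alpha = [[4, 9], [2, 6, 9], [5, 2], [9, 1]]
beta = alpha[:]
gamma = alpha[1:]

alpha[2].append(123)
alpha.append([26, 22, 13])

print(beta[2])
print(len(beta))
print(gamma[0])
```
[5, 2, 123]
4
[2, 6, 9]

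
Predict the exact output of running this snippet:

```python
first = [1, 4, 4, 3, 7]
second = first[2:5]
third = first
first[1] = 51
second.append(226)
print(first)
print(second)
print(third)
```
[1, 51, 4, 3, 7]
[4, 3, 7, 226]
[1, 51, 4, 3, 7]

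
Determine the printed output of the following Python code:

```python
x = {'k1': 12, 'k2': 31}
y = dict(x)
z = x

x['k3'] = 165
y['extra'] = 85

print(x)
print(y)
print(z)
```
{'k1': 12, 'k2': 31, 'k3': 165}
{'k1': 12, 'k2': 31, 'extra': 85}
{'k1': 12, 'k2': 31, 'k3': 165}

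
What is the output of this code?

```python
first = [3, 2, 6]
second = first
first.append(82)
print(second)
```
[3, 2, 6, 82]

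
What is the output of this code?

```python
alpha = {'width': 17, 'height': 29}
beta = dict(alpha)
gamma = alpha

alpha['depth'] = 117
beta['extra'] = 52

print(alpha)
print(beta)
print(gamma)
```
{'width': 17, 'height': 29, 'depth': 117}
{'width': 17, 'height': 29, 'extra': 52}
{'width': 17, 'height': 29, 'depth': 117}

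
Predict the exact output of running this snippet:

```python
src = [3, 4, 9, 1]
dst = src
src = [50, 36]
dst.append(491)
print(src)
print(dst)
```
[50, 36]
[3, 4, 9, 1, 491]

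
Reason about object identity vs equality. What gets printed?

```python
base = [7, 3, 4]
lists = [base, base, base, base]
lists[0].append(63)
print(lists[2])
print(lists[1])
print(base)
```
[7, 3, 4, 63]
[7, 3, 4, 63]
[7, 3, 4, 63]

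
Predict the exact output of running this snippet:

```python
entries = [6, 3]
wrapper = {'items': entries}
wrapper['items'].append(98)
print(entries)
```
[6, 3, 98]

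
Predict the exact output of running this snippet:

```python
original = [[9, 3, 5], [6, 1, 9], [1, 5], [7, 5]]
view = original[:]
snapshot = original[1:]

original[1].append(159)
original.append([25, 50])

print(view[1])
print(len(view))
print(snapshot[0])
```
[6, 1, 9, 159]
4
[6, 1, 9, 159]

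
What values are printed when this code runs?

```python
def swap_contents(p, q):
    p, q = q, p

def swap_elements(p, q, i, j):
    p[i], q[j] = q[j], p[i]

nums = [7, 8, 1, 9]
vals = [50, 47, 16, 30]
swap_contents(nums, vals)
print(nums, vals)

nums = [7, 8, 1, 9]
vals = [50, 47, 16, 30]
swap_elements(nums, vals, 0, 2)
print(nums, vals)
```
[7, 8, 1, 9] [50, 47, 16, 30]
[16, 8, 1, 9] [50, 47, 7, 30]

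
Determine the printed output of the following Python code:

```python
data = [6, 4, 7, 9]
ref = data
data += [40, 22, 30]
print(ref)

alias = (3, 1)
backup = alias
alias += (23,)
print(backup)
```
[6, 4, 7, 9, 40, 22, 30]
(3, 1)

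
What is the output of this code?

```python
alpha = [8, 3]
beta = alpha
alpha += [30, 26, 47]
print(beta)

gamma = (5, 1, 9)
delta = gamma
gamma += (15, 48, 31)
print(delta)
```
[8, 3, 30, 26, 47]
(5, 1, 9)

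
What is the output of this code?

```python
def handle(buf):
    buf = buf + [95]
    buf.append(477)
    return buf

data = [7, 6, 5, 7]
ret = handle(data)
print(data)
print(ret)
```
[7, 6, 5, 7]
[7, 6, 5, 7, 95, 477]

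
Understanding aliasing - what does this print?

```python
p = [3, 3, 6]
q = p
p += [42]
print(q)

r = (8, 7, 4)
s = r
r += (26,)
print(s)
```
[3, 3, 6, 42]
(8, 7, 4)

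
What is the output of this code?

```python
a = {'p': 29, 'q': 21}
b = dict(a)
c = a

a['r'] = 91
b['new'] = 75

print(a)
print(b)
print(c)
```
{'p': 29, 'q': 21, 'r': 91}
{'p': 29, 'q': 21, 'new': 75}
{'p': 29, 'q': 21, 'r': 91}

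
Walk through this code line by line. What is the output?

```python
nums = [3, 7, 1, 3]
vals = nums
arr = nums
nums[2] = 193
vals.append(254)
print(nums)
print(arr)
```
[3, 7, 193, 3, 254]
[3, 7, 193, 3, 254]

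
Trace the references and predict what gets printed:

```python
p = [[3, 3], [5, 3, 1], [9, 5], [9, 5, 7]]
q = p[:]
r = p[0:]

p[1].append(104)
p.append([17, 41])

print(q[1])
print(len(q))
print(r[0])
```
[5, 3, 1, 104]
4
[3, 3]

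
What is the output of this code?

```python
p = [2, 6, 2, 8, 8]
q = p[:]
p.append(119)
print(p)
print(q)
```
[2, 6, 2, 8, 8, 119]
[2, 6, 2, 8, 8]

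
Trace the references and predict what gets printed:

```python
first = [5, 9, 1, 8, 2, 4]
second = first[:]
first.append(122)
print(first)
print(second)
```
[5, 9, 1, 8, 2, 4, 122]
[5, 9, 1, 8, 2, 4]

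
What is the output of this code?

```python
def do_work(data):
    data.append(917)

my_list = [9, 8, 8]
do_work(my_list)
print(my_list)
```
[9, 8, 8, 917]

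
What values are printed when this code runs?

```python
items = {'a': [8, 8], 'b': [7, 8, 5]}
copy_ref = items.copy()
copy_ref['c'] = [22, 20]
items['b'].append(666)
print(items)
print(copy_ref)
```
{'a': [8, 8], 'b': [7, 8, 5, 666]}
{'a': [8, 8], 'b': [7, 8, 5, 666], 'c': [22, 20]}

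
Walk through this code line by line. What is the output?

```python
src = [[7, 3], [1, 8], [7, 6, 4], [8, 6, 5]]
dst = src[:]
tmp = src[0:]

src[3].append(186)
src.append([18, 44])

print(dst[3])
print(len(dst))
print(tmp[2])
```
[8, 6, 5, 186]
4
[7, 6, 4]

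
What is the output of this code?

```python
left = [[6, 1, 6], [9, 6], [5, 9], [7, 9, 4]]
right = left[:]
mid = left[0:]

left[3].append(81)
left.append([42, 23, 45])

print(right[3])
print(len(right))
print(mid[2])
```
[7, 9, 4, 81]
4
[5, 9]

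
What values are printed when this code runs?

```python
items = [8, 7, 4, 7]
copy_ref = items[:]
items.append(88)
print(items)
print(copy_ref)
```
[8, 7, 4, 7, 88]
[8, 7, 4, 7]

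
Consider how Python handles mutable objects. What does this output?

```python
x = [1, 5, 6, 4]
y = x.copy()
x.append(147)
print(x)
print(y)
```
[1, 5, 6, 4, 147]
[1, 5, 6, 4]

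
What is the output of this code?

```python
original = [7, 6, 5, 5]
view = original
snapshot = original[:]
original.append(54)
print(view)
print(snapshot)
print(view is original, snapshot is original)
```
[7, 6, 5, 5, 54]
[7, 6, 5, 5]
True False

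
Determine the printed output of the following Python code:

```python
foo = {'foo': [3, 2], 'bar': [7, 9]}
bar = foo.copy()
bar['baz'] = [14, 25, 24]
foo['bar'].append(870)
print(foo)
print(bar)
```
{'foo': [3, 2], 'bar': [7, 9, 870]}
{'foo': [3, 2], 'bar': [7, 9, 870], 'baz': [14, 25, 24]}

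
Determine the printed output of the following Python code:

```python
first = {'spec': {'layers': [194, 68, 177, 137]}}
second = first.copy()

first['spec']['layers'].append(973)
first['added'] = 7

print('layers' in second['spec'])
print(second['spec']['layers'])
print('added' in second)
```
True
[194, 68, 177, 137, 973]
False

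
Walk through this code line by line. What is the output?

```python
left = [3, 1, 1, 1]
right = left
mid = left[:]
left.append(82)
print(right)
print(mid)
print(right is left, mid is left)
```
[3, 1, 1, 1, 82]
[3, 1, 1, 1]
True False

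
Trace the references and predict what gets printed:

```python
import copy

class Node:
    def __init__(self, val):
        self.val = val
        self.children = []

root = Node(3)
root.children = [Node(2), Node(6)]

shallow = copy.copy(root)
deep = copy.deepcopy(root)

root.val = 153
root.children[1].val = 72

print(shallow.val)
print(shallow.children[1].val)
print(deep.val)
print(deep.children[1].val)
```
3
72
3
6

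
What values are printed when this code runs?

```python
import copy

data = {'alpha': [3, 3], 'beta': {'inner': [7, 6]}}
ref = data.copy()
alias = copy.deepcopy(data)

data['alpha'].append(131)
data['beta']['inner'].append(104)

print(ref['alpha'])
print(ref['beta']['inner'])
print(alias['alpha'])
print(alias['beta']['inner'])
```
[3, 3, 131]
[7, 6, 104]
[3, 3]
[7, 6]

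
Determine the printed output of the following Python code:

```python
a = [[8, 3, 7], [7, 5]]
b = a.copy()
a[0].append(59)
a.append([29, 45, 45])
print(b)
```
[[8, 3, 7, 59], [7, 5]]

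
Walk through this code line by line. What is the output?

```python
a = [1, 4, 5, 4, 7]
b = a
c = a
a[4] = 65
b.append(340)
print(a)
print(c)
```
[1, 4, 5, 4, 65, 340]
[1, 4, 5, 4, 65, 340]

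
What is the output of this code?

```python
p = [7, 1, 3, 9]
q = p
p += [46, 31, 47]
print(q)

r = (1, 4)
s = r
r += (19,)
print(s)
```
[7, 1, 3, 9, 46, 31, 47]
(1, 4)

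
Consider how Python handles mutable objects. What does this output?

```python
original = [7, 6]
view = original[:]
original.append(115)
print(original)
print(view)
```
[7, 6, 115]
[7, 6]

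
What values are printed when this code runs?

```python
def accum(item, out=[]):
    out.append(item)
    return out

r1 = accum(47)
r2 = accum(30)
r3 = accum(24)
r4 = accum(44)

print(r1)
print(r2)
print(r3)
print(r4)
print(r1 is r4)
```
[47, 30, 24, 44]
[47, 30, 24, 44]
[47, 30, 24, 44]
[47, 30, 24, 44]
True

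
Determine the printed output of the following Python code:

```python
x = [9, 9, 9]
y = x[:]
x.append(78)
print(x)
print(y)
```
[9, 9, 9, 78]
[9, 9, 9]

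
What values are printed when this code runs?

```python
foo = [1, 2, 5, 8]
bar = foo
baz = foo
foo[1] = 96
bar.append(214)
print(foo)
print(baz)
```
[1, 96, 5, 8, 214]
[1, 96, 5, 8, 214]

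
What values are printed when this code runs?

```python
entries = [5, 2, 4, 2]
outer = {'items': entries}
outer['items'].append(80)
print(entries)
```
[5, 2, 4, 2, 80]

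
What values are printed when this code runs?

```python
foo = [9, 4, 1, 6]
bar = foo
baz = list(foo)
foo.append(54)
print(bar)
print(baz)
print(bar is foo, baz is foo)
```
[9, 4, 1, 6, 54]
[9, 4, 1, 6]
True False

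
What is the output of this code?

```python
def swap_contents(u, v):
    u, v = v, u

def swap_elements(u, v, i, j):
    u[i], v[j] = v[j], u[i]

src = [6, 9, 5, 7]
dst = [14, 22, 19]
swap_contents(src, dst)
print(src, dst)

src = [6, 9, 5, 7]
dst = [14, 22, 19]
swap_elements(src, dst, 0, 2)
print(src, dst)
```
[6, 9, 5, 7] [14, 22, 19]
[19, 9, 5, 7] [14, 22, 6]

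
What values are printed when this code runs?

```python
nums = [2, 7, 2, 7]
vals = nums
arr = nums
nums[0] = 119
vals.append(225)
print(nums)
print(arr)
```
[119, 7, 2, 7, 225]
[119, 7, 2, 7, 225]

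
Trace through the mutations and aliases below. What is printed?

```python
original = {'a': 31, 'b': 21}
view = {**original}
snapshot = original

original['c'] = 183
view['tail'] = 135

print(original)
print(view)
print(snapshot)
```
{'a': 31, 'b': 21, 'c': 183}
{'a': 31, 'b': 21, 'tail': 135}
{'a': 31, 'b': 21, 'c': 183}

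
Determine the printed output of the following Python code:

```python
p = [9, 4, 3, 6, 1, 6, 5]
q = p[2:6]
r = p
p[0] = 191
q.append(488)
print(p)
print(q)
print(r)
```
[191, 4, 3, 6, 1, 6, 5]
[3, 6, 1, 6, 488]
[191, 4, 3, 6, 1, 6, 5]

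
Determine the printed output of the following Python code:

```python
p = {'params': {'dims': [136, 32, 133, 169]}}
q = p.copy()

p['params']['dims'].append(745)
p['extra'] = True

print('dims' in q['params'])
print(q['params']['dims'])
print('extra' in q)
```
True
[136, 32, 133, 169, 745]
False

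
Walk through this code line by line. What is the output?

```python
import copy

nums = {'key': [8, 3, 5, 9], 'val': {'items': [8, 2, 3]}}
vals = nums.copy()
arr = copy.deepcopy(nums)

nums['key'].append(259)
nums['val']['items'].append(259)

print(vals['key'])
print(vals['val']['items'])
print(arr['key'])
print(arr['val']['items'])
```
[8, 3, 5, 9, 259]
[8, 2, 3, 259]
[8, 3, 5, 9]
[8, 2, 3]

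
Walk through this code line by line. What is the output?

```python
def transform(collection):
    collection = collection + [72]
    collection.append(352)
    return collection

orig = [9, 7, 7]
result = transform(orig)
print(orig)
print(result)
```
[9, 7, 7]
[9, 7, 7, 72, 352]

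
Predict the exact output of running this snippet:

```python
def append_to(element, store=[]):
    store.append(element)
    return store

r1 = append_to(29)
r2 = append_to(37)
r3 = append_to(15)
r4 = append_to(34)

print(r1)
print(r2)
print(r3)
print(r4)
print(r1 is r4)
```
[29, 37, 15, 34]
[29, 37, 15, 34]
[29, 37, 15, 34]
[29, 37, 15, 34]
True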